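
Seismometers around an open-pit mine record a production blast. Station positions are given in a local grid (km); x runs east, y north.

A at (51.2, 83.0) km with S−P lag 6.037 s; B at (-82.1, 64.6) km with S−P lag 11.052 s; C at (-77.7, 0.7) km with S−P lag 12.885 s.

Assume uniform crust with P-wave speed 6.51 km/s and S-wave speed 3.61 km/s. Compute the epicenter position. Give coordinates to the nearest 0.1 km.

Distance from S−P lag: d = Δt · v_P v_S / (v_P − v_S) = Δt · (6.51·3.61)/(6.51−3.61) ≈ 8.1038·Δt.
So d_A = 48.92, d_B = 89.56, d_C = 104.42 km.
Circle about each station: (x − 51.2)² + (y − 83.0)² = 48.92²; (x + 82.1)² + (y − 64.6)² = 89.56²; (x + 77.7)² + (y − 0.7)² = 104.42².
Subtracting the A equation from the B and C equations removes the quadratic terms:
-266.6 x − 36.8 y = -4224.70
-257.8 x − 164.6 y = -11983.03
Solving the 2×2 system: x ≈ 7.4, y ≈ 61.2 km.
Check against A (with the unrounded x, y): √((x − 51.2)²+(y − 83.0)²) = 48.92 ≈ 48.92 km. ✓

7.4 km east, 61.2 km north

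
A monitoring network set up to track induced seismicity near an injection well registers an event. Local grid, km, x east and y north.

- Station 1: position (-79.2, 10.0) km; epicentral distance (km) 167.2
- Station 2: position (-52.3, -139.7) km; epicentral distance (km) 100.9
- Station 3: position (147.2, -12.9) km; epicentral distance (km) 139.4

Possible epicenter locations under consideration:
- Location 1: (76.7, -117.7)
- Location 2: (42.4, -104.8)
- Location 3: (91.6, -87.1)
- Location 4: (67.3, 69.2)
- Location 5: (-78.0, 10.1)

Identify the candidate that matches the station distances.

For each candidate, compare |candidate − station| to the reported distance:
Location 1: residuals Station 1 34.3, Station 2 30.0, Station 3 13.1 → max 34.3 km
Location 2: residuals Station 1 0.0, Station 2 0.0, Station 3 0.0 → max 0.0 km
Location 3: residuals Station 1 29.3, Station 2 52.3, Station 3 46.7 → max 52.3 km
Location 4: residuals Station 1 9.2, Station 2 139.8, Station 3 24.8 → max 139.8 km
Location 5: residuals Station 1 166.0, Station 2 51.1, Station 3 87.0 → max 166.0 km
Only Location 2 has all residuals ≈ 0.

Location 2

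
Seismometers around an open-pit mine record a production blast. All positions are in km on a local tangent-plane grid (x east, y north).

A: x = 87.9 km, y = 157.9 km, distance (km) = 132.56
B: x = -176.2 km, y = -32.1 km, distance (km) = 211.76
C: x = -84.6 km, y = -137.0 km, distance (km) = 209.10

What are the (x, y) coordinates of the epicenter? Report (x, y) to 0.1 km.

x ≈ 21.8 km, y ≈ 43.0 km

Circle about each station: (x − 87.9)² + (y − 157.9)² = 132.56²; (x + 176.2)² + (y + 32.1)² = 211.76²; (x + 84.6)² + (y + 137.0)² = 209.10².
Subtracting the A equation from the B and C equations removes the quadratic terms:
-528.2 x − 380.0 y = -27852.11
-345.0 x − 589.8 y = -32883.32
Solving the 2×2 system: x ≈ 21.8, y ≈ 43.0 km.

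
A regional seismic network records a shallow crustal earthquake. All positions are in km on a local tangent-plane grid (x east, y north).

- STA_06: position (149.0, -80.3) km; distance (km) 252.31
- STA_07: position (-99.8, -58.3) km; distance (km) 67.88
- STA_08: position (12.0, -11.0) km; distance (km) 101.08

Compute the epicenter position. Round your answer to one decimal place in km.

-87.2 km east, 8.4 km north

Circle about each station: (x − 149.0)² + (y + 80.3)² = 252.31²; (x + 99.8)² + (y + 58.3)² = 67.88²; (x − 12.0)² + (y + 11.0)² = 101.08².
Subtracting pairs of circle equations eliminates x²+y² and gives linear equations (the radical axes):
-497.6 x + 44.0 y = 43762.48
-274.0 x + 138.6 y = 25059.08
Solving the 2×2 system: x ≈ -87.2, y ≈ 8.4 km.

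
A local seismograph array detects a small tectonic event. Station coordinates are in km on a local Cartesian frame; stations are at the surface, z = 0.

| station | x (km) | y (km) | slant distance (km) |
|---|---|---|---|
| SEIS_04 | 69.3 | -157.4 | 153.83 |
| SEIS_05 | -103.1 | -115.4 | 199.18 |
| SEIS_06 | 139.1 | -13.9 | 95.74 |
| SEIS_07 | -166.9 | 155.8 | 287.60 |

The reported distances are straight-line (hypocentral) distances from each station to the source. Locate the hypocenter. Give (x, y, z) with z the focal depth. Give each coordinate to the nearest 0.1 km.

Each station gives a sphere (x−x_i)² + (y−y_i)² + z² = d_i² (stations at z=0).
Subtracting the SEIS_04 sphere from SEIS_05 and SEIS_06: z² cancels, leaving linear equations in x and y:
-344.8 x + 84.0 y = -21639.48
139.6 x + 287.0 y = 4462.29
Solving: x ≈ 59.497, y ≈ -13.392 km (keep extra digits for the depth step; rounded: 59.5, -13.4).
Then from the SEIS_04 sphere: z² = 153.83² − (x − 69.3)² − (y + 157.4)² with x = 59.497, y = -13.392, so z ≈ 53.191 ≈ 53.2 km.
Check against SEIS_07 (with the unrounded solution): distance 287.59 ≈ 287.60 km. ✓

x ≈ 59.5 km, y ≈ -13.4 km, depth ≈ 53.2 km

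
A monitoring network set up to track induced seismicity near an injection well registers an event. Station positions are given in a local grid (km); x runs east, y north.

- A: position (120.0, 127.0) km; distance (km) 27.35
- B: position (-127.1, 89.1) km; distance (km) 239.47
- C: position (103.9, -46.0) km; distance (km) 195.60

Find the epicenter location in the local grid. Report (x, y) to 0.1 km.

x ≈ 104.6 km, y ≈ 149.6 km

Circle about each station: (x − 120.0)² + (y − 127.0)² = 27.35²; (x + 127.1)² + (y − 89.1)² = 239.47²; (x − 103.9)² + (y + 46.0)² = 195.60².
Subtracting pairs of circle equations eliminates x²+y² and gives linear equations (the radical axes):
-494.2 x − 75.8 y = -63033.64
-32.2 x − 346.0 y = -55129.13
Solving the 2×2 system: x ≈ 104.6, y ≈ 149.6 km.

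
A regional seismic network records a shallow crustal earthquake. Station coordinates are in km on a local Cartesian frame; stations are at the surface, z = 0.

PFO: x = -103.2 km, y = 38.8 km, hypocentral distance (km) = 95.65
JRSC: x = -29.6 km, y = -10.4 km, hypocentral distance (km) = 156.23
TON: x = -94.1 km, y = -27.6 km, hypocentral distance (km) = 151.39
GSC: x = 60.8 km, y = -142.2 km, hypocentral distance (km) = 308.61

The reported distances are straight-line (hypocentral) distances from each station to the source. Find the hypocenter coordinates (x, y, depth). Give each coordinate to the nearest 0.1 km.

Each station gives a sphere (x−x_i)² + (y−y_i)² + z² = d_i² (stations at z=0).
Subtracting the PFO sphere from JRSC and TON: z² cancels, leaving linear equations in x and y:
147.2 x − 98.4 y = -26430.25
18.2 x − 132.8 y = -16309.12
Solving: x ≈ -107.287, y ≈ 108.106 km (keep extra digits for the depth step; rounded: -107.3, 108.1).
Then from the PFO sphere: z² = 95.65² − (x + 103.2)² − (y − 38.8)² with x = -107.287, y = 108.106, so z ≈ 65.794 ≈ 65.8 km.

(-107.3, 108.1, 65.8)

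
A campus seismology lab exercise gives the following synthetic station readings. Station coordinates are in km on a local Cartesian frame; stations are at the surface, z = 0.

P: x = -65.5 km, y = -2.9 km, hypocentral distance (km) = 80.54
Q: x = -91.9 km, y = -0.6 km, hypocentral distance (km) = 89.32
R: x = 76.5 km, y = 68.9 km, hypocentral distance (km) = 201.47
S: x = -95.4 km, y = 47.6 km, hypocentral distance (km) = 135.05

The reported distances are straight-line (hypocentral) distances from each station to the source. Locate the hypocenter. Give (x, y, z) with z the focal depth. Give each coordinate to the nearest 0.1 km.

x ≈ -57.3 km, y ≈ -80.3 km, depth ≈ 20.7 km

Each station gives a sphere (x−x_i)² + (y−y_i)² + z² = d_i² (stations at z=0).
Subtracting the P sphere from Q and R: z² cancels, leaving linear equations in x and y:
-52.8 x + 4.6 y = 2655.94
284.0 x + 143.6 y = -27802.67
Solving: x ≈ -57.297, y ≈ -80.294 km (keep extra digits for the depth step; rounded: -57.3, -80.3).
Then from the P sphere: z² = 80.54² − (x + 65.5)² − (y + 2.9)² with x = -57.297, y = -80.294, so z ≈ 20.726 ≈ 20.7 km.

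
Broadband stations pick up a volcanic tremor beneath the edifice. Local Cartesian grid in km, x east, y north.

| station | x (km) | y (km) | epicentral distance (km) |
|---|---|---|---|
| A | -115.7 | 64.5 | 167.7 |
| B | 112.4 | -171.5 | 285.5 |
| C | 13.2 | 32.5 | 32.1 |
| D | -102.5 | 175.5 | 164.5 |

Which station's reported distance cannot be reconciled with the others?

C

Solve using three stations at a time. Using A, B, D (subtract circle equations pairwise → linear system) gives (x, y) ≈ (46.6, 106.3).
Distances from that point to each station vs reported:
  A: calculated 167.6 vs reported 167.7 → residual 0.1 km
  B: calculated 285.5 vs reported 285.5 → residual 0.0 km
  C: calculated 81.0 vs reported 32.1 → residual 48.9 km
  D: calculated 164.4 vs reported 164.5 → residual 0.1 km
A, B, D are mutually consistent (residuals ≈ 0); C is off by 48.9 km.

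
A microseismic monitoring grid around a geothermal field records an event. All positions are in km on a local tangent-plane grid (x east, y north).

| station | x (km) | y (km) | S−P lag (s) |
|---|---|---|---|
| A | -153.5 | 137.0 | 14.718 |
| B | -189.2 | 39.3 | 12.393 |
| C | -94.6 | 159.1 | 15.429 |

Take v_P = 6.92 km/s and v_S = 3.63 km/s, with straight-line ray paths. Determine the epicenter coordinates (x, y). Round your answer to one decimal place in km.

x ≈ -94.6 km, y ≈ 41.3 km

Distance from S−P lag: d = Δt · v_P v_S / (v_P − v_S) = Δt · (6.92·3.63)/(6.92−3.63) ≈ 7.6351·Δt.
So d_A = 112.37, d_B = 94.62, d_C = 117.80 km.
Circle about each station: (x + 153.5)² + (y − 137.0)² = 112.37²; (x + 189.2)² + (y − 39.3)² = 94.62²; (x + 94.6)² + (y − 159.1)² = 117.80².
Subtracting pairs of circle equations eliminates x²+y² and gives linear equations (the radical axes):
-71.4 x − 195.4 y = -1316.05
117.8 x + 44.2 y = -9319.10
Solving the 2×2 system: x ≈ -94.6, y ≈ 41.3 km.
Check against A (with the unrounded x, y): √((x + 153.5)²+(y − 137.0)²) = 112.36 ≈ 112.37 km. ✓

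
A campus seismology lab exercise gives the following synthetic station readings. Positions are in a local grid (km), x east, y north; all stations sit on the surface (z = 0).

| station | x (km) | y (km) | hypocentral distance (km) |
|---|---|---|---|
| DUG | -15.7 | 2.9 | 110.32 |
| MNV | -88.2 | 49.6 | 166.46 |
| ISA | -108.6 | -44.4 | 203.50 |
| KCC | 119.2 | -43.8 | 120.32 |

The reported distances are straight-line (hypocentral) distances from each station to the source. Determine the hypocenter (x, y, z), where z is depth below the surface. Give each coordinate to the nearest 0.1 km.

Each station gives a sphere (x−x_i)² + (y−y_i)² + z² = d_i² (stations at z=0).
Subtracting the DUG sphere from MNV and ISA: z² cancels, leaving linear equations in x and y:
-145.0 x + 93.4 y = -5553.93
-185.8 x − 94.6 y = -15731.33
Solving: x ≈ 64.199, y ≈ 40.203 km (keep extra digits for the depth step; rounded: 64.2, 40.2).
Then from the DUG sphere: z² = 110.32² − (x + 15.7)² − (y − 2.9)² with x = 64.199, y = 40.203, so z ≈ 66.296 ≈ 66.3 km.

x ≈ 64.2 km, y ≈ 40.2 km, depth ≈ 66.3 km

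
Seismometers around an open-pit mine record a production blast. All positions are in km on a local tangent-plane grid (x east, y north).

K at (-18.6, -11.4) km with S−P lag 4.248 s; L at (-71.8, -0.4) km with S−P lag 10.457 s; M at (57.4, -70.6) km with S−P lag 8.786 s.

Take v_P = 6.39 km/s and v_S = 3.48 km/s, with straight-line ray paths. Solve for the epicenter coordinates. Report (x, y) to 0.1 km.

Distance from S−P lag: d = Δt · v_P v_S / (v_P − v_S) = Δt · (6.39·3.48)/(6.39−3.48) ≈ 7.6416·Δt.
So d_K = 32.46, d_L = 79.91, d_M = 67.14 km.
Circle about each station: (x + 18.6)² + (y + 11.4)² = 32.46²; (x + 71.8)² + (y + 0.4)² = 79.91²; (x − 57.4)² + (y + 70.6)² = 67.14².
Subtracting the K equation from the L and M equations removes the quadratic terms:
-106.4 x + 22.0 y = -652.48
152.0 x − 118.4 y = 4349.07
Solving the 2×2 system: x ≈ -2.0, y ≈ -39.3 km.
Check against K (with the unrounded x, y): √((x + 18.6)²+(y + 11.4)²) = 32.46 ≈ 32.46 km. ✓

x ≈ -2.0 km, y ≈ -39.3 km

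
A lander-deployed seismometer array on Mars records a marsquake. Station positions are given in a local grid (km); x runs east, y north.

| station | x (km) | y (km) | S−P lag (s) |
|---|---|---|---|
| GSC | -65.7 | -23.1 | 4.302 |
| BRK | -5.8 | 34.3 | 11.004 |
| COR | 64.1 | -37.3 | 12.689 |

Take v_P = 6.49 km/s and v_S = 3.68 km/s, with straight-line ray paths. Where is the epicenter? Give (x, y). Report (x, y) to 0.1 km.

Distance from S−P lag: d = Δt · v_P v_S / (v_P − v_S) = Δt · (6.49·3.68)/(6.49−3.68) ≈ 8.4994·Δt.
So d_GSC = 36.56, d_BRK = 93.53, d_COR = 107.85 km.
Circle about each station: (x + 65.7)² + (y + 23.1)² = 36.56²; (x + 5.8)² + (y − 34.3)² = 93.53²; (x − 64.1)² + (y + 37.3)² = 107.85².
Subtracting the GSC equation from the BRK and COR equations removes the quadratic terms:
119.8 x + 114.8 y = -11051.20
259.6 x − 28.4 y = -9644.99
Solving the 2×2 system: x ≈ -42.8, y ≈ -51.6 km.

x ≈ -42.8 km, y ≈ -51.6 km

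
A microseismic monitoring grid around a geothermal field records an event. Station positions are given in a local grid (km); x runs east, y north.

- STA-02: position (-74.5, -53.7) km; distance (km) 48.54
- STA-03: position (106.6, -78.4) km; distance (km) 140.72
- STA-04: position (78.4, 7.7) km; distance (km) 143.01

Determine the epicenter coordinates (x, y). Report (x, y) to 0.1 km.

Circle about each station: (x + 74.5)² + (y + 53.7)² = 48.54²; (x − 106.6)² + (y + 78.4)² = 140.72²; (x − 78.4)² + (y − 7.7)² = 143.01².
Subtracting the STA-02 equation from the STA-03 and STA-04 equations removes the quadratic terms:
362.2 x − 49.4 y = -8369.81
305.8 x + 122.8 y = -20323.82
Solving the 2×2 system: x ≈ -34.1, y ≈ -80.6 km.

x ≈ -34.1 km, y ≈ -80.6 km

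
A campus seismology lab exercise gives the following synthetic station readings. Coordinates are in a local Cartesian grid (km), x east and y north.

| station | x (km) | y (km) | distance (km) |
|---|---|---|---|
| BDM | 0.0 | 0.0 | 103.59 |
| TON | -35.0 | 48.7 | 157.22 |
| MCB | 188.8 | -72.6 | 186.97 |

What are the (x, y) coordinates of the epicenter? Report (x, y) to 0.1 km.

Circle about each station: x² + y² = 103.59²; (x + 35.0)² + (y − 48.7)² = 157.22²; (x − 188.8)² + (y + 72.6)² = 186.97².
Subtracting the BDM equation from the TON and MCB equations removes the quadratic terms:
-70.0 x + 97.4 y = -10390.55
377.6 x − 145.2 y = 16689.31
Solving the 2×2 system: x ≈ 4.4, y ≈ -103.5 km.
Check against BDM (with the unrounded x, y): √(x²+y²) = 103.62 ≈ 103.59 km. ✓

x ≈ 4.4 km, y ≈ -103.5 km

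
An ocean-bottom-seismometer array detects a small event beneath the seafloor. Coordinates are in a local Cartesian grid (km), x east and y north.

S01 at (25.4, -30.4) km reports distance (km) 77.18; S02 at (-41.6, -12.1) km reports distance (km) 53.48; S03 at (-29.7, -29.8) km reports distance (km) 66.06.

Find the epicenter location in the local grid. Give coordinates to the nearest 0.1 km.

x ≈ -15.9 km, y ≈ 34.8 km

Circle about each station: (x − 25.4)² + (y + 30.4)² = 77.18²; (x + 41.6)² + (y + 12.1)² = 53.48²; (x + 29.7)² + (y + 29.8)² = 66.06².
Subtracting pairs of circle equations eliminates x²+y² and gives linear equations (the radical axes):
-134.0 x + 36.6 y = 3404.29
-110.2 x + 1.2 y = 1793.64
Solving the 2×2 system: x ≈ -15.9, y ≈ 34.8 km.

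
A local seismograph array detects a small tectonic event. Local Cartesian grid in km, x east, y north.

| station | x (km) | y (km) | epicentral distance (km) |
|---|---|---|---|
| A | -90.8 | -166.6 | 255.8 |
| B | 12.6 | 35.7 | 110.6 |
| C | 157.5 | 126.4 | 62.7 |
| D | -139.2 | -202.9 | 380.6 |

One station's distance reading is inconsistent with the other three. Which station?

Solve using three stations at a time. Using B, C, D (subtract circle equations pairwise → linear system) gives (x, y) ≈ (113.0, 82.2).
Distances from that point to each station vs reported:
  A: calculated 321.6 vs reported 255.8 → residual 65.8 km
  B: calculated 110.6 vs reported 110.6 → residual 0.0 km
  C: calculated 62.8 vs reported 62.7 → residual 0.1 km
  D: calculated 380.6 vs reported 380.6 → residual 0.0 km
B, C, D are mutually consistent (residuals ≈ 0); A is off by 65.8 km.

A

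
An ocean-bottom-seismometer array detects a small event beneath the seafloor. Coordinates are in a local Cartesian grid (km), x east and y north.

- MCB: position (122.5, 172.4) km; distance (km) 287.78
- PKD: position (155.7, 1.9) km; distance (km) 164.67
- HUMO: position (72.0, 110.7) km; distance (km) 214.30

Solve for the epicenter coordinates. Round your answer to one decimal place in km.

(25.1, -98.4)

Circle about each station: (x − 122.5)² + (y − 172.4)² = 287.78²; (x − 155.7)² + (y − 1.9)² = 164.67²; (x − 72.0)² + (y − 110.7)² = 214.30².
Subtracting the MCB equation from the PKD and HUMO equations removes the quadratic terms:
66.4 x − 341.0 y = 35219.21
-101.0 x − 123.4 y = 9603.32
Solving the 2×2 system: x ≈ 25.1, y ≈ -98.4 km.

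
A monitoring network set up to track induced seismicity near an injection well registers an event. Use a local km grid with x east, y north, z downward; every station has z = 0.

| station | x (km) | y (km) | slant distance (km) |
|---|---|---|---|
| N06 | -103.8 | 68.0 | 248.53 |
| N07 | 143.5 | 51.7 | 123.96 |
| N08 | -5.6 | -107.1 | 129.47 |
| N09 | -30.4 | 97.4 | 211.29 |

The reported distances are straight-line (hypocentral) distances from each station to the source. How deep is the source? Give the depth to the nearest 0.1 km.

Each station gives a sphere (x−x_i)² + (y−y_i)² + z² = d_i² (stations at z=0).
Subtracting the N06 sphere from N07 and N08: z² cancels, leaving linear equations in x and y:
494.6 x − 32.6 y = 54267.78
196.4 x − 350.2 y = 41108.01
Solving: x ≈ 105.898, y ≈ -57.994 km (keep extra digits for the depth step; rounded: 105.9, -58.0).
Then from the N06 sphere: z² = 248.53² − (x + 103.8)² − (y − 68.0)² with x = 105.898, y = -57.994, so z ≈ 43.811 ≈ 43.8 km.
Check against N09 (with the unrounded solution): distance 211.29 ≈ 211.29 km. ✓

z ≈ 43.8 km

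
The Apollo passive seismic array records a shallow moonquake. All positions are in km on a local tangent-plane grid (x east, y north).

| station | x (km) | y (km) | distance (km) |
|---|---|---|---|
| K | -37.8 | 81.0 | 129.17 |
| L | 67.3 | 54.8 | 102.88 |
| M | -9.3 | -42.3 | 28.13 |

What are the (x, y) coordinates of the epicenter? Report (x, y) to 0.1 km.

(18.0, -35.5)

Circle about each station: (x + 37.8)² + (y − 81.0)² = 129.17²; (x − 67.3)² + (y − 54.8)² = 102.88²; (x + 9.3)² + (y + 42.3)² = 28.13².
Subtracting pairs of circle equations eliminates x²+y² and gives linear equations (the radical axes):
210.2 x − 52.4 y = 5643.08
57.0 x − 246.6 y = 9779.53
Solving the 2×2 system: x ≈ 18.0, y ≈ -35.5 km.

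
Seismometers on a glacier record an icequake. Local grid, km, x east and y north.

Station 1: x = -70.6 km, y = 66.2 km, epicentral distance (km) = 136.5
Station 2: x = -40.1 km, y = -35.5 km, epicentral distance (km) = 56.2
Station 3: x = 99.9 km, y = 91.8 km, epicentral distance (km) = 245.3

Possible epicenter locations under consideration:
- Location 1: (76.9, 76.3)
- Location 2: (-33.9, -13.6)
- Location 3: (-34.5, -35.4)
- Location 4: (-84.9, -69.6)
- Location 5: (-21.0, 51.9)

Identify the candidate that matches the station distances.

Location 4

For each candidate, compare |candidate − station| to the reported distance:
Location 1: residuals Station 1 11.3, Station 2 105.6, Station 3 217.6 → max 217.6 km
Location 2: residuals Station 1 48.7, Station 2 33.4, Station 3 75.0 → max 75.0 km
Location 3: residuals Station 1 28.7, Station 2 50.6, Station 3 60.3 → max 60.3 km
Location 4: residuals Station 1 0.1, Station 2 0.1, Station 3 0.1 → max 0.1 km
Location 5: residuals Station 1 84.9, Station 2 33.3, Station 3 118.0 → max 118.0 km
Only Location 4 has all residuals ≈ 0.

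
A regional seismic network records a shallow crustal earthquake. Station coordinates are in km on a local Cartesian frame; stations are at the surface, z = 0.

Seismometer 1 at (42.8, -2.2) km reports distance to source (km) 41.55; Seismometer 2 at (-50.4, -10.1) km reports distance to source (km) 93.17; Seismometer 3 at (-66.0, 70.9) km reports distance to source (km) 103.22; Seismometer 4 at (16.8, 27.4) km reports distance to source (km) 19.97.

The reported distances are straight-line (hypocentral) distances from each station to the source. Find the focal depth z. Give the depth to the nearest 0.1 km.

12.8 km

Each station gives a sphere (x−x_i)² + (y−y_i)² + z² = d_i² (stations at z=0).
Subtracting the Seismometer 1 sphere from Seismometer 2 and Seismometer 3: z² cancels, leaving linear equations in x and y:
-186.4 x − 15.8 y = -6148.76
-217.6 x + 146.2 y = -1381.84
Solving: x ≈ 30.003, y ≈ 35.204 km (keep extra digits for the depth step; rounded: 30.0, 35.2).
Then from the Seismometer 1 sphere: z² = 41.55² − (x − 42.8)² − (y + 2.2)² with x = 30.003, y = 35.204, so z ≈ 12.790 ≈ 12.8 km.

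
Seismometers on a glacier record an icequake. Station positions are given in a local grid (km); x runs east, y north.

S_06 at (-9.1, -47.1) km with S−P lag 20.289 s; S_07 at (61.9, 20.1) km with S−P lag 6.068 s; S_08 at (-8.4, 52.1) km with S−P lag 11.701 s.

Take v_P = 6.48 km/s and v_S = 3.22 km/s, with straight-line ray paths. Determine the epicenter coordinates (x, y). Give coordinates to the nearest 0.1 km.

x ≈ 66.2 km, y ≈ 58.7 km

Distance from S−P lag: d = Δt · v_P v_S / (v_P − v_S) = Δt · (6.48·3.22)/(6.48−3.22) ≈ 6.4005·Δt.
So d_S_06 = 129.86, d_S_07 = 38.84, d_S_08 = 74.89 km.
Circle about each station: (x + 9.1)² + (y + 47.1)² = 129.86²; (x − 61.9)² + (y − 20.1)² = 38.84²; (x + 8.4)² + (y − 52.1)² = 74.89².
Subtracting pairs of circle equations eliminates x²+y² and gives linear equations (the radical axes):
142.0 x + 134.4 y = 17289.47
1.4 x + 198.4 y = 11738.86
Solving the 2×2 system: x ≈ 66.2, y ≈ 58.7 km.
Check against S_06 (with the unrounded x, y): √((x + 9.1)²+(y + 47.1)²) = 129.86 ≈ 129.86 km. ✓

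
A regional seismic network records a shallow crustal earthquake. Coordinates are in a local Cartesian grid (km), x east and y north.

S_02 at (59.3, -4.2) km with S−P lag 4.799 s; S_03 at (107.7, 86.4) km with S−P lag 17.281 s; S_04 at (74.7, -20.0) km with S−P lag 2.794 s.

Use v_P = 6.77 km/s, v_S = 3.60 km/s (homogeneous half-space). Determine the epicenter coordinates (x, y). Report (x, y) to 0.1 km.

Distance from S−P lag: d = Δt · v_P v_S / (v_P − v_S) = Δt · (6.77·3.60)/(6.77−3.60) ≈ 7.6883·Δt.
So d_S_02 = 36.90, d_S_03 = 132.86, d_S_04 = 21.48 km.
Circle about each station: (x − 59.3)² + (y + 4.2)² = 36.90²; (x − 107.7)² + (y − 86.4)² = 132.86²; (x − 74.7)² + (y + 20.0)² = 21.48².
Subtracting pairs of circle equations eliminates x²+y² and gives linear equations (the radical axes):
96.8 x + 181.2 y = -760.05
30.8 x − 31.6 y = 3346.18
Solving the 2×2 system: x ≈ 67.4, y ≈ -40.2 km.

x ≈ 67.4 km, y ≈ -40.2 km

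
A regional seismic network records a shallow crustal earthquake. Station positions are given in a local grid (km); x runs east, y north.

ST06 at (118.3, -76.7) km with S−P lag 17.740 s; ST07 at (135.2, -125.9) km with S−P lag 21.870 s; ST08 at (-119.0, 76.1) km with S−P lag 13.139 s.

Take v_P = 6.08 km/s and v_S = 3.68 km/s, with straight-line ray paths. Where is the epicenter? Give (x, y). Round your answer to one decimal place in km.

Distance from S−P lag: d = Δt · v_P v_S / (v_P − v_S) = Δt · (6.08·3.68)/(6.08−3.68) ≈ 9.3227·Δt.
So d_ST06 = 165.38, d_ST07 = 203.89, d_ST08 = 122.49 km.
Circle about each station: (x − 118.3)² + (y + 76.7)² = 165.38²; (x − 135.2)² + (y + 125.9)² = 203.89²; (x + 119.0)² + (y − 76.1)² = 122.49².
Subtracting the ST06 equation from the ST07 and ST08 equations removes the quadratic terms:
33.8 x − 98.4 y = 31.48
-474.6 x + 305.6 y = 12421.17
Solving the 2×2 system: x ≈ -33.9, y ≈ -12.0 km.

-33.9 km east, -12.0 km north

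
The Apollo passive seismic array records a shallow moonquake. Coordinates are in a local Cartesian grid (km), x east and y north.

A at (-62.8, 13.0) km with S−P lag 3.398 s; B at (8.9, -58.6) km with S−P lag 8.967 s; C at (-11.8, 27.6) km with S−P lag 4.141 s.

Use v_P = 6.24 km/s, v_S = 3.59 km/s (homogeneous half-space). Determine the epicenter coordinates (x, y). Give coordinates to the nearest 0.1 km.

(-36.1, 2.4)

Distance from S−P lag: d = Δt · v_P v_S / (v_P − v_S) = Δt · (6.24·3.59)/(6.24−3.59) ≈ 8.4534·Δt.
So d_A = 28.72, d_B = 75.80, d_C = 35.01 km.
Circle about each station: (x + 62.8)² + (y − 13.0)² = 28.72²; (x − 8.9)² + (y + 58.6)² = 75.80²; (x + 11.8)² + (y − 27.6)² = 35.01².
Subtracting the A equation from the B and C equations removes the quadratic terms:
143.4 x − 143.2 y = -5520.47
102.0 x + 29.2 y = -3612.70
Solving the 2×2 system: x ≈ -36.1, y ≈ 2.4 km.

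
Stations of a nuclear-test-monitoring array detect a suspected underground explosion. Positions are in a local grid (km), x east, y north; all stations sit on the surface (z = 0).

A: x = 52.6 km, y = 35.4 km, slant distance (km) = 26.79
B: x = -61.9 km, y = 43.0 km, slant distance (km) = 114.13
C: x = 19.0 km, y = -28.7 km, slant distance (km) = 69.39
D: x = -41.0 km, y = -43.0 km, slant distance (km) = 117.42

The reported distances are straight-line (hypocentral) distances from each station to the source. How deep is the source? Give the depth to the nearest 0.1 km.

Each station gives a sphere (x−x_i)² + (y−y_i)² + z² = d_i² (stations at z=0).
Subtracting the A sphere from B and C: z² cancels, leaving linear equations in x and y:
-229.0 x + 15.2 y = -10647.26
-67.2 x − 128.2 y = -6932.50
Solving: x ≈ 48.400, y ≈ 28.705 km (keep extra digits for the depth step; rounded: 48.4, 28.7).
Then from the A sphere: z² = 26.79² − (x − 52.6)² − (y − 35.4)² with x = 48.400, y = 28.705, so z ≈ 25.598 ≈ 25.6 km.

z ≈ 25.6 km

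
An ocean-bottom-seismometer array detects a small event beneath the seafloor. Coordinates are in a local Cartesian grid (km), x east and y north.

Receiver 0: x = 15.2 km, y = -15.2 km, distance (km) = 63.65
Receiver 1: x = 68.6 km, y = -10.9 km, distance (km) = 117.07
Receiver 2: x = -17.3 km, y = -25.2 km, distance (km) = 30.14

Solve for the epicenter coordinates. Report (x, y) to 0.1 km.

-47.4 km east, -26.7 km north

Circle about each station: (x − 15.2)² + (y + 15.2)² = 63.65²; (x − 68.6)² + (y + 10.9)² = 117.07²; (x + 17.3)² + (y + 25.2)² = 30.14².
Subtracting pairs of circle equations eliminates x²+y² and gives linear equations (the radical axes):
106.8 x + 8.6 y = -5291.37
-65.0 x − 20.0 y = 3615.15
Solving the 2×2 system: x ≈ -47.4, y ≈ -26.7 km.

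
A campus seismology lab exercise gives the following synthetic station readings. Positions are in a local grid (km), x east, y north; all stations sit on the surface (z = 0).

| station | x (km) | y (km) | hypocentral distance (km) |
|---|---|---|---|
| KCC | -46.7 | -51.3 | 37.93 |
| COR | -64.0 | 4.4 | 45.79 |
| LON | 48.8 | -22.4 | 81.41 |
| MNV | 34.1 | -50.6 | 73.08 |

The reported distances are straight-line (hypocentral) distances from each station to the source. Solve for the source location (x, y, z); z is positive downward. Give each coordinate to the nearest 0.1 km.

x ≈ -30.7 km, y ≈ -21.7 km, depth ≈ 17.5 km

Each station gives a sphere (x−x_i)² + (y−y_i)² + z² = d_i² (stations at z=0).
Subtracting the KCC sphere from COR and LON: z² cancels, leaving linear equations in x and y:
-34.6 x + 111.4 y = -1355.26
191.0 x + 57.8 y = -7118.28
Solving: x ≈ -30.701, y ≈ -21.701 km (keep extra digits for the depth step; rounded: -30.7, -21.7).
Then from the KCC sphere: z² = 37.93² − (x + 46.7)² − (y + 51.3)² with x = -30.701, y = -21.701, so z ≈ 17.510 ≈ 17.5 km.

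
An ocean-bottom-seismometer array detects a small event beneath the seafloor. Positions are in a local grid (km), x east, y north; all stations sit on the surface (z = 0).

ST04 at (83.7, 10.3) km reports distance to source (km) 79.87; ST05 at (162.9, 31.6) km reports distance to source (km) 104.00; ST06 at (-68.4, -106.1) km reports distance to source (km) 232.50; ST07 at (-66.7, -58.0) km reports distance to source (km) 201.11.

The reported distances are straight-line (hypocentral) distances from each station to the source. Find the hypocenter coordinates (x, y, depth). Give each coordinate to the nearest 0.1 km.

x ≈ 86.4 km, y ≈ 54.0 km, depth ≈ 66.8 km

Each station gives a sphere (x−x_i)² + (y−y_i)² + z² = d_i² (stations at z=0).
Subtracting the ST04 sphere from ST05 and ST06: z² cancels, leaving linear equations in x and y:
158.4 x + 42.6 y = 15986.41
-304.2 x − 232.8 y = -38853.04
Solving: x ≈ 86.404, y ≈ 53.990 km (keep extra digits for the depth step; rounded: 86.4, 54.0).
Then from the ST04 sphere: z² = 79.87² − (x − 83.7)² − (y − 10.3)² with x = 86.404, y = 53.990, so z ≈ 66.806 ≈ 66.8 km.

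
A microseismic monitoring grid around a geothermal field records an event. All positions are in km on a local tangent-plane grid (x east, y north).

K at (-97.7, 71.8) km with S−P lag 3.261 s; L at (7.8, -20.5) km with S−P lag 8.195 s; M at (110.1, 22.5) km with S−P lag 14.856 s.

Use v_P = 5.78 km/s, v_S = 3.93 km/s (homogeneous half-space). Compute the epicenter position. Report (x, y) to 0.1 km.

-71.3 km east, 41.7 km north

Distance from S−P lag: d = Δt · v_P v_S / (v_P − v_S) = Δt · (5.78·3.93)/(5.78−3.93) ≈ 12.2786·Δt.
So d_K = 40.04, d_L = 100.62, d_M = 182.41 km.
Circle about each station: (x + 97.7)² + (y − 71.8)² = 40.04²; (x − 7.8)² + (y + 20.5)² = 100.62²; (x − 110.1)² + (y − 22.5)² = 182.41².
Subtracting the K equation from the L and M equations removes the quadratic terms:
211.0 x − 184.6 y = -22740.62
415.6 x − 98.6 y = -33742.48
Solving the 2×2 system: x ≈ -71.3, y ≈ 41.7 km.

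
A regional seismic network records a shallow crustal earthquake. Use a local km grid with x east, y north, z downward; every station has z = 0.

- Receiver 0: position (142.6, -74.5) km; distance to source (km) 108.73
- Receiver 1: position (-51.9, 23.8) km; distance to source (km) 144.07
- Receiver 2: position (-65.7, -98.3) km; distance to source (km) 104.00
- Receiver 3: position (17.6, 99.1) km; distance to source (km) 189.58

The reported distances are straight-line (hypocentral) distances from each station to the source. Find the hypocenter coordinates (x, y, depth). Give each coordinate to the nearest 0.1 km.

Each station gives a sphere (x−x_i)² + (y−y_i)² + z² = d_i² (stations at z=0).
Subtracting the Receiver 0 sphere from Receiver 1 and Receiver 2: z² cancels, leaving linear equations in x and y:
-389.0 x + 196.6 y = -31558.91
-416.6 x − 47.6 y = -10899.42
Solving: x ≈ 36.298, y ≈ -88.703 km (keep extra digits for the depth step; rounded: 36.3, -88.7).
Then from the Receiver 0 sphere: z² = 108.73² − (x − 142.6)² − (y + 74.5)² with x = 36.298, y = -88.703, so z ≈ 17.899 ≈ 17.9 km.
Check against Receiver 3 (with the unrounded solution): distance 189.58 ≈ 189.58 km. ✓

(36.3, -88.7, 17.9)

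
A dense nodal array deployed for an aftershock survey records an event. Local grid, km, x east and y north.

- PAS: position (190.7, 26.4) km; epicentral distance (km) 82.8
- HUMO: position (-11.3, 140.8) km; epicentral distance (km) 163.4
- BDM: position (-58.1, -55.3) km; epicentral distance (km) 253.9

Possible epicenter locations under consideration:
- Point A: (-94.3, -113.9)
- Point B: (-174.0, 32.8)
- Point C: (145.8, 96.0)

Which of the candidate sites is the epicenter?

Point C

For each candidate, compare |candidate − station| to the reported distance:
Point A: residuals PAS 234.9, HUMO 104.5, BDM 185.0 → max 234.9 km
Point B: residuals PAS 282.0, HUMO 31.9, BDM 108.3 → max 282.0 km
Point C: residuals PAS 0.0, HUMO 0.0, BDM 0.0 → max 0.0 km
Only Point C has all residuals ≈ 0.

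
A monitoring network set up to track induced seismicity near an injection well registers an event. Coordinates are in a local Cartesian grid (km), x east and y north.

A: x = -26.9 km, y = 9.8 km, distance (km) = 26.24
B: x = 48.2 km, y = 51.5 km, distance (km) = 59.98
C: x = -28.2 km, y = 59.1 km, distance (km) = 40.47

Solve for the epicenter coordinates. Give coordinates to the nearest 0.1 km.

x ≈ -5.8 km, y ≈ 25.4 km

Circle about each station: (x + 26.9)² + (y − 9.8)² = 26.24²; (x − 48.2)² + (y − 51.5)² = 59.98²; (x + 28.2)² + (y − 59.1)² = 40.47².
Subtracting the A equation from the B and C equations removes the quadratic terms:
150.2 x + 83.4 y = 1246.78
-2.6 x + 98.6 y = 2519.12
Solving the 2×2 system: x ≈ -5.8, y ≈ 25.4 km.
Check against A (with the unrounded x, y): √((x + 26.9)²+(y − 9.8)²) = 26.24 ≈ 26.24 km. ✓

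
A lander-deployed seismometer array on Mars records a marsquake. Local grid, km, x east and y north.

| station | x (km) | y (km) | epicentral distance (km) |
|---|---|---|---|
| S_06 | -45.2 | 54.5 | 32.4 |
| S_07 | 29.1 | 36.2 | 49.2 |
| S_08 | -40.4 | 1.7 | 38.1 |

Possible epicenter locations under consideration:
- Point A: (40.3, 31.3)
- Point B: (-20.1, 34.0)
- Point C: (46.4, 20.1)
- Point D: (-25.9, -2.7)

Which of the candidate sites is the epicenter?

Point B

For each candidate, compare |candidate − station| to the reported distance:
Point A: residuals S_06 56.2, S_07 37.0, S_08 47.9 → max 56.2 km
Point B: residuals S_06 0.0, S_07 0.0, S_08 0.0 → max 0.0 km
Point C: residuals S_06 65.4, S_07 25.6, S_08 50.6 → max 65.4 km
Point D: residuals S_06 28.0, S_07 18.2, S_08 22.9 → max 28.0 km
Only Point B has all residuals ≈ 0.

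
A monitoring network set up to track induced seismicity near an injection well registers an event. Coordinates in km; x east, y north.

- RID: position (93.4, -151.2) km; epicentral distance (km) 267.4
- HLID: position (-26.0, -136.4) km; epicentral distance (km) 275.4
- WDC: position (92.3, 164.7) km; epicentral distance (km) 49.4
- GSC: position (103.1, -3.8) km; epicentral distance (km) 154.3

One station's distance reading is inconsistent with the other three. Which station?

Solve using three stations at a time. Using RID, HLID, WDC (subtract circle equations pairwise → linear system) gives (x, y) ≈ (84.1, 116.0).
Distances from that point to each station vs reported:
  RID: calculated 267.4 vs reported 267.4 → residual 0.0 km
  HLID: calculated 275.4 vs reported 275.4 → residual 0.0 km
  WDC: calculated 49.4 vs reported 49.4 → residual 0.0 km
  GSC: calculated 121.3 vs reported 154.3 → residual 33.0 km
RID, HLID, WDC are mutually consistent (residuals ≈ 0); GSC is off by 33.0 km.

GSC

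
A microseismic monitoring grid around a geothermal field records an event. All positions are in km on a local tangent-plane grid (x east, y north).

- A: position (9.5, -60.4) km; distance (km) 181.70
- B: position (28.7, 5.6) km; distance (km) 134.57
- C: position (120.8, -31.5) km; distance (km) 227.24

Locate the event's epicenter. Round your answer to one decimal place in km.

x ≈ -58.5 km, y ≈ 108.1 km

Circle about each station: (x − 9.5)² + (y + 60.4)² = 181.70²; (x − 28.7)² + (y − 5.6)² = 134.57²; (x − 120.8)² + (y + 31.5)² = 227.24².
Subtracting the A equation from the B and C equations removes the quadratic terms:
38.4 x + 132.0 y = 12022.45
222.6 x + 57.8 y = -6776.65
Solving the 2×2 system: x ≈ -58.5, y ≈ 108.1 km.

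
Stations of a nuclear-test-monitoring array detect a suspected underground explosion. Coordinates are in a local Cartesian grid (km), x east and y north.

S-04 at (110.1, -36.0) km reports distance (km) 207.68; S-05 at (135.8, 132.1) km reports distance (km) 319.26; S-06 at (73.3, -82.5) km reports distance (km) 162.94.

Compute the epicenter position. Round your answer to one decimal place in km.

x ≈ -89.2 km, y ≈ -94.4 km

Circle about each station: (x − 110.1)² + (y + 36.0)² = 207.68²; (x − 135.8)² + (y − 132.1)² = 319.26²; (x − 73.3)² + (y + 82.5)² = 162.94².
Subtracting pairs of circle equations eliminates x²+y² and gives linear equations (the radical axes):
51.4 x + 336.2 y = -36321.93
-73.6 x − 93.0 y = 15342.67
Solving the 2×2 system: x ≈ -89.2, y ≈ -94.4 km.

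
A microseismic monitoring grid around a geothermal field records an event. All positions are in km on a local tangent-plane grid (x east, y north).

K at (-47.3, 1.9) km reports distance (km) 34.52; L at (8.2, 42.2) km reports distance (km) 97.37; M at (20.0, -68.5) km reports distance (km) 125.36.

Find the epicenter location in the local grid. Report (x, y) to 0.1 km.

Circle about each station: (x + 47.3)² + (y − 1.9)² = 34.52²; (x − 8.2)² + (y − 42.2)² = 97.37²; (x − 20.0)² + (y + 68.5)² = 125.36².
Subtracting the K equation from the L and M equations removes the quadratic terms:
111.0 x + 80.6 y = -8682.11
134.6 x − 140.8 y = -11672.15
Solving the 2×2 system: x ≈ -81.7, y ≈ 4.8 km.

(-81.7, 4.8)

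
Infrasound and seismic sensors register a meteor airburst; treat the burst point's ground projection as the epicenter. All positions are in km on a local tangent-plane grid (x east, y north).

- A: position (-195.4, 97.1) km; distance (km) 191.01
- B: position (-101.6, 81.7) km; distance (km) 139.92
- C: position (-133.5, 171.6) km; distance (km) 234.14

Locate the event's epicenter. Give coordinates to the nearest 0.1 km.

-82.4 km east, -56.9 km north

Circle about each station: (x + 195.4)² + (y − 97.1)² = 191.01²; (x + 101.6)² + (y − 81.7)² = 139.92²; (x + 133.5)² + (y − 171.6)² = 234.14².
Subtracting the A equation from the B and C equations removes the quadratic terms:
187.6 x − 30.8 y = -13704.91
123.8 x + 149.0 y = -18677.48
Solving the 2×2 system: x ≈ -82.4, y ≈ -56.9 km.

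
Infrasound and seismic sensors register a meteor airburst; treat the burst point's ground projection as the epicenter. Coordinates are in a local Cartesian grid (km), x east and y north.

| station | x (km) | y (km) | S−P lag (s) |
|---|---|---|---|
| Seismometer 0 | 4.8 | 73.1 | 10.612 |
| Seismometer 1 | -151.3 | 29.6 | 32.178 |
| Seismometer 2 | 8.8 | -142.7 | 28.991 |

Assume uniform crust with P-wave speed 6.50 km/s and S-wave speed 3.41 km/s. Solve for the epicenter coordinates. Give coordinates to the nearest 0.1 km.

78.3 km east, 53.3 km north

Distance from S−P lag: d = Δt · v_P v_S / (v_P − v_S) = Δt · (6.50·3.41)/(6.50−3.41) ≈ 7.1731·Δt.
So d_Seismometer 0 = 76.12, d_Seismometer 1 = 230.82, d_Seismometer 2 = 207.96 km.
Circle about each station: (x − 4.8)² + (y − 73.1)² = 76.12²; (x + 151.3)² + (y − 29.6)² = 230.82²; (x − 8.8)² + (y + 142.7)² = 207.96².
Subtracting pairs of circle equations eliminates x²+y² and gives linear equations (the radical axes):
-312.2 x − 87.0 y = -29082.42
8.0 x − 431.6 y = -22379.03
Solving the 2×2 system: x ≈ 78.3, y ≈ 53.3 km.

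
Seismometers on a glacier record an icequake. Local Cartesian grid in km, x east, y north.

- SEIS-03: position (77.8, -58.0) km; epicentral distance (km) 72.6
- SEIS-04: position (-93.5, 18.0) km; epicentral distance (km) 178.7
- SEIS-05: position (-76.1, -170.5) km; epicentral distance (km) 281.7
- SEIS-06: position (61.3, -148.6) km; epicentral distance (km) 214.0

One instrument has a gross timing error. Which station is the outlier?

SEIS-03

Solve using three stations at a time. Using SEIS-04, SEIS-05, SEIS-06 (subtract circle equations pairwise → linear system) gives (x, y) ≈ (79.0, 64.7).
Distances from that point to each station vs reported:
  SEIS-03: calculated 122.7 vs reported 72.6 → residual 50.1 km
  SEIS-04: calculated 178.7 vs reported 178.7 → residual 0.0 km
  SEIS-05: calculated 281.7 vs reported 281.7 → residual 0.0 km
  SEIS-06: calculated 214.0 vs reported 214.0 → residual 0.0 km
SEIS-04, SEIS-05, SEIS-06 are mutually consistent (residuals ≈ 0); SEIS-03 is off by 50.1 km.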